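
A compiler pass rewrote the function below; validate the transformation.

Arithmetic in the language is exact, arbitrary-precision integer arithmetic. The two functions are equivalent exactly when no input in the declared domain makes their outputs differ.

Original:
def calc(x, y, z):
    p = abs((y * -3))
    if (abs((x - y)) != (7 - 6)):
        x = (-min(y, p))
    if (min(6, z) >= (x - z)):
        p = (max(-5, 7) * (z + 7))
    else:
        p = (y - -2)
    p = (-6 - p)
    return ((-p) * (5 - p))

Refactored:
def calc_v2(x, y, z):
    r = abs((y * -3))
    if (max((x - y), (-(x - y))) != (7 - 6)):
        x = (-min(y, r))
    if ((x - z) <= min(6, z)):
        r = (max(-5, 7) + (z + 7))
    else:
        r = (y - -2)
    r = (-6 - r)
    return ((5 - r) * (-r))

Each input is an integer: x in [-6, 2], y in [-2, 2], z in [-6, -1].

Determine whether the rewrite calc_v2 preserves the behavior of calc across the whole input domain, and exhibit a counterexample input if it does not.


There is a counterexample at x=-6, y=2, z=-1: 2544 on one side, 456 on the other.
calc: p=6, then (abs((x - y)) != (7 - 6)) is true, then x=-2, then (min(6, z) >= (x - z)) is true, then p=42, then p=-48, then returns 2544
calc_v2: r=6, then (max((x - y), (-(x - y))) != (7 - 6)) is true, then x=-2, then ((x - z) <= min(6, z)) is true, then r=13, then r=-19, then returns 456
verdict: not equivalent; witness: x=-6, y=2, z=-1


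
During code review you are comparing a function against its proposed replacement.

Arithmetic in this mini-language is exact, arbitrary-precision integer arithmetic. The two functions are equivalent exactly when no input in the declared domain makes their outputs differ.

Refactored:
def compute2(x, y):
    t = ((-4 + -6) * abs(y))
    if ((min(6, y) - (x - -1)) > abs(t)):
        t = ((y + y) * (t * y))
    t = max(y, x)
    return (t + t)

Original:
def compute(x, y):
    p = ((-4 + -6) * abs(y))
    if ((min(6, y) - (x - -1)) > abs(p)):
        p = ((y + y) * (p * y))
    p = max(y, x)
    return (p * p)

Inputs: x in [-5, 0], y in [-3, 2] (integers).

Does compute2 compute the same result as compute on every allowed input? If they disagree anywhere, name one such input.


These are not equivalent — on x=-5, y=-3 the outputs split (9 vs -6).
compute: p becomes -30; next ((min(6, y) - (x - -1)) > abs(p)) evaluates to false; next p becomes -3; next final value 9
compute2: t becomes -30; next ((min(6, y) - (x - -1)) > abs(t)) evaluates to false; next t becomes -3; next final value -6
verdict: not equivalent; witness: x=-5, y=-3


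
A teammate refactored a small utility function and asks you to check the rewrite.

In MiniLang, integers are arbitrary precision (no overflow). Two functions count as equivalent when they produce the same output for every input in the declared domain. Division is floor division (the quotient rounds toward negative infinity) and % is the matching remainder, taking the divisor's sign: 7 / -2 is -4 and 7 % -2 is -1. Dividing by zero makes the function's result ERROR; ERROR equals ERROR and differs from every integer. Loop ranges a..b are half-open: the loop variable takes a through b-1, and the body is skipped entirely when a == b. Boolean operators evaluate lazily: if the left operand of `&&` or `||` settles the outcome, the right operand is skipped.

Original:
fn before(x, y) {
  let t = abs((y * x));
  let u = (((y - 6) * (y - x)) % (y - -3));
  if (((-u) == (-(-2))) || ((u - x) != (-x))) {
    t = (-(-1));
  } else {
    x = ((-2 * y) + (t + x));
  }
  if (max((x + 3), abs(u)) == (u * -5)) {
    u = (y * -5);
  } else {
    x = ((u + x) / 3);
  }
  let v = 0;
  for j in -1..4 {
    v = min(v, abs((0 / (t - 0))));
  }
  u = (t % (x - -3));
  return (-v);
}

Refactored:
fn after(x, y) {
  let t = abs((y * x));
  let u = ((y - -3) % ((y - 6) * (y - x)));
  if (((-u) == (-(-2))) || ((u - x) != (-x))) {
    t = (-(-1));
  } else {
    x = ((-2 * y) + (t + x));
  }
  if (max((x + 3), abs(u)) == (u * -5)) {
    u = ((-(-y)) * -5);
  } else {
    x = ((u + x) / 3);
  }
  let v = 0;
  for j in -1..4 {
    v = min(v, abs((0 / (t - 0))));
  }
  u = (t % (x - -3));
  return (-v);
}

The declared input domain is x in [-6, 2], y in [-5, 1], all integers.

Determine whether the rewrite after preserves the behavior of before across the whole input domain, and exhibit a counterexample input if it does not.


Consider the input x=-6, y=-4.
before: t becomes 24; next u becomes 0; next (((-u) == (-(-2))) || ((u - x) != (-x))) evaluates to false; next x becomes 26; next (max((x + 3), abs(u)) == (u * -5)) evaluates to false; next x becomes 8; next v becomes 0; next at j=-1:; next v becomes 0; next at j=0:; next v becomes 0; next at j=1:; next v becomes 0; next at j=2:; next v becomes 0; next at j=3:; next v becomes 0; next u becomes 2; next final value 0
after: t becomes 24; next u becomes -1; next (((-u) == (-(-2))) || ((u - x) != (-x))) evaluates to true; next t becomes 1; next (max((x + 3), abs(u)) == (u * -5)) evaluates to false; next x becomes -3; next v becomes 0; next at j=-1:; next v becomes 0; next at j=0:; next v becomes 0; next at j=1:; next v becomes 0; next at j=2:; next v becomes 0; next at j=3:; next v becomes 0; next hits division by zero so the output is ERROR
0 against ERROR: the behavior changed.
verdict: not equivalent; witness: x=-6, y=-4


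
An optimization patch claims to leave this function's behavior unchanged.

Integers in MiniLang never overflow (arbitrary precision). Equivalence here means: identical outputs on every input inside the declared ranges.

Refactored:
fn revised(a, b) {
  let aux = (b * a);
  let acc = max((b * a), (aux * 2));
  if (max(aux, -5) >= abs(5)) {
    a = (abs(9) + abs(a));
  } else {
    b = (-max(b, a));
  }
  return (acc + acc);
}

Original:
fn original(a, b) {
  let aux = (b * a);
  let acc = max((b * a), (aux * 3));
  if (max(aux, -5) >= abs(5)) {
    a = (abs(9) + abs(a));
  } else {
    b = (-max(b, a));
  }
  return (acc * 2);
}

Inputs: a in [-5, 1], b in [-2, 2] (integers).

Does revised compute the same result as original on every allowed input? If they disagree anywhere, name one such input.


There is a counterexample at a=-5, b=-2: 60 on one side, 40 on the other.
original: aux = 10; acc = 30; (max(aux, -5) >= abs(5)) -> true; a = 14; return 60
revised: aux = 10; acc = 20; (max(aux, -5) >= abs(5)) -> true; a = 14; return 40
verdict: not equivalent; witness: a=-5, b=-2


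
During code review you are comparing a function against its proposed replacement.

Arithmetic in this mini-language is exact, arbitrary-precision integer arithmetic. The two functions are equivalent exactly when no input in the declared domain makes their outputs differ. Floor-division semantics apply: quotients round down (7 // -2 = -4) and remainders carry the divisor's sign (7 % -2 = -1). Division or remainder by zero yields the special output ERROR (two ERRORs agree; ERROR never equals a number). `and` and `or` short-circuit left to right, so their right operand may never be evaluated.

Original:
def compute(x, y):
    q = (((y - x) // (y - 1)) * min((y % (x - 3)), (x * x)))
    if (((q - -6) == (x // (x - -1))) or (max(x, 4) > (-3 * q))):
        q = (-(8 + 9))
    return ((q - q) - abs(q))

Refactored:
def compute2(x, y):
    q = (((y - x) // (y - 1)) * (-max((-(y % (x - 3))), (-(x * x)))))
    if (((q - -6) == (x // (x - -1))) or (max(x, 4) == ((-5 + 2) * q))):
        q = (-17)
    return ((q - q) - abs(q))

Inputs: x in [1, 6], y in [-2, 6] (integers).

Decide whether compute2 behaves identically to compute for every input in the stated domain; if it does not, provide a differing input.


The rewrite breaks on x=1, y=-2, where the results are -17 and 0.
compute: q becomes 0; next (((q - -6) == (x // (x - -1))) or (max(x, 4) > (-3 * q))) evaluates to true; next q becomes -17; next final value -17
compute2: q becomes 0; next (((q - -6) == (x // (x - -1))) or (max(x, 4) == ((-5 + 2) * q))) evaluates to false; next final value 0
verdict: not equivalent; witness: x=1, y=-2


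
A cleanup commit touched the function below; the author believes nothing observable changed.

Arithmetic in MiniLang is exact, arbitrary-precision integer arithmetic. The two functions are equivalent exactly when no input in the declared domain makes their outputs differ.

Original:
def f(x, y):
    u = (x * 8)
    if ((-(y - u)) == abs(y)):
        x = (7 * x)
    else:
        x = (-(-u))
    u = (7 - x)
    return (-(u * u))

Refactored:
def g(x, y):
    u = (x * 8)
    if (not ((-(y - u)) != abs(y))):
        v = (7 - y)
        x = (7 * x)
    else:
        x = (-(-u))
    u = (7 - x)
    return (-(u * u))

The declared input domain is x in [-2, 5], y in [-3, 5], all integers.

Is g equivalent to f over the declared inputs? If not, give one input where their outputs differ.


Beyond behavior-preserving changes, the revision adds an assignment to `v` whose value nothing reads.
One worked example (x=1, y=1) — f: u becomes 8; next ((-(y - u)) == abs(y)) evaluates to false; next x becomes 8; next u becomes -1; next final value -1; g: u becomes 8; next (not ((-(y - u)) != abs(y))) evaluates to false; next x becomes 8; next u becomes -1; next final value -1; agreement on -1.
Sweeping the whole domain (72 inputs) finds no disagreement.
verdict: equivalent


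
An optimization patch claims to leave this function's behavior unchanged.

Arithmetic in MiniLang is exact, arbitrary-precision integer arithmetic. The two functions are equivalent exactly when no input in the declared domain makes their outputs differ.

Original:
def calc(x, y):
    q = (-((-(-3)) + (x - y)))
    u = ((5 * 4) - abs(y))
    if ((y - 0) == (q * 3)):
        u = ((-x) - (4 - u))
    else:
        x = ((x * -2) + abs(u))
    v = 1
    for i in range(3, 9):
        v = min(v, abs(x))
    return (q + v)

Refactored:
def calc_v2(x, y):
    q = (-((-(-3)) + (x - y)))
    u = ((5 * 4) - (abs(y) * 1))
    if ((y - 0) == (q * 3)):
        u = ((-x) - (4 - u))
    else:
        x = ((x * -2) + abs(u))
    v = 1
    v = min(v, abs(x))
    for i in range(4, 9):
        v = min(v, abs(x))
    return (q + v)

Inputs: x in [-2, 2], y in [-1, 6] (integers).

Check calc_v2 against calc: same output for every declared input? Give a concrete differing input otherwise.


Reading the diff, among the changes: constant usage differs, min/max/abs usage differs, arithmetic usage differs, loop structure differs, statement counts differ.
As a probe, take x=1, y=1: calc runs q becomes -3; next u becomes 19; next ((y - 0) == (q * 3)) evaluates to false; next x becomes 17; next v becomes 1; next at i=3:; next v becomes 1; next at i=4:; next v becomes 1; next at i=5:; next v becomes 1; next at i=6:; next v becomes 1; next at i=7:; next v becomes 1; next at i=8:; next v becomes 1; next final value -2; calc_v2 runs q becomes -3; next u becomes 19; next ((y - 0) == (q * 3)) evaluates to false; next x becomes 17; next v becomes 1; next v becomes 1; next at i=4:; next v becomes 1; next at i=5:; next v becomes 1; next at i=6:; next v becomes 1; next at i=7:; next v becomes 1; next at i=8:; next v becomes 1; next final value -2; both end at -2.
Every one of the 40 inputs gives matching results.
verdict: equivalent


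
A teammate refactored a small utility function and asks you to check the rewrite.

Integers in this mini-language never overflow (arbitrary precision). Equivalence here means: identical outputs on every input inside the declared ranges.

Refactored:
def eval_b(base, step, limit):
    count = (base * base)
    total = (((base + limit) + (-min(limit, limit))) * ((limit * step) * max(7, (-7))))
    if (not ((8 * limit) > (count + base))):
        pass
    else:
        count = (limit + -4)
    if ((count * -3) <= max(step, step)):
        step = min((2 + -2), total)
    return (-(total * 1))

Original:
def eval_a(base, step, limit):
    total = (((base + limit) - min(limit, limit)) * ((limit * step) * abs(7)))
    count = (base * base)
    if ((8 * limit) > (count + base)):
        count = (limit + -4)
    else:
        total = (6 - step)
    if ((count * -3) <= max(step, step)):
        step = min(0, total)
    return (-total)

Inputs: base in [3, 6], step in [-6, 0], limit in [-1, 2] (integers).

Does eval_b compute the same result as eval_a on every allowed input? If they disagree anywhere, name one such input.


Try base=3, step=-6, limit=-1.
eval_a: total := 126 | count := 9 | ((8 * limit) > (count + base)): false | total := 12 | ((count * -3) <= max(step, step)): true | step := 0 | result -12
eval_b: count := 9 | total := 126 | (not ((8 * limit) > (count + base))): true | ((count * -3) <= max(step, step)): true | step := 0 | result -126
-12 vs -126 — the two versions disagree here.
verdict: not equivalent; witness: base=3, step=-6, limit=-1


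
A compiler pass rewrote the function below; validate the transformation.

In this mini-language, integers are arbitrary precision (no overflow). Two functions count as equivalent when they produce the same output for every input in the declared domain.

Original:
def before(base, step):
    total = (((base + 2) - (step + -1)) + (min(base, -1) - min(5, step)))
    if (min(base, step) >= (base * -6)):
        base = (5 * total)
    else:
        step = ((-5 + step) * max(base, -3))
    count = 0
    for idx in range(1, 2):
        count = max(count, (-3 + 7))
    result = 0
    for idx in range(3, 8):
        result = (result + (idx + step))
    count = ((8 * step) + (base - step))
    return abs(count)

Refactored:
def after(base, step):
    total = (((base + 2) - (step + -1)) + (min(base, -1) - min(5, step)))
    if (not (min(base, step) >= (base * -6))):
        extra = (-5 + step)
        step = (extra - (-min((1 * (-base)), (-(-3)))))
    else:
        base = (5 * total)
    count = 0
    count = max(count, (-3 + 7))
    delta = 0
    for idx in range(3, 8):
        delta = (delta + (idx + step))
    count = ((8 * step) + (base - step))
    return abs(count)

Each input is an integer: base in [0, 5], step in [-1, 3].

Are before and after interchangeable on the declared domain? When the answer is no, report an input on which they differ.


Not equivalent: base=0, step=-1 separates them (0 vs 42).
before: total=4, then (min(base, step) >= (base * -6)) is false, then step=0, then count=0, then (idx=1), then count=4, then result=0, then (idx=3), then result=3, then (idx=4), then result=7, then (idx=5), then result=12, then (idx=6), then result=18, then (idx=7), then result=25, then count=0, then returns 0
after: total=4, then (not (min(base, step) >= (base * -6))) is true, then extra=-6, then step=-6, then count=0, then count=4, then delta=0, then (idx=3), then delta=-3, then (idx=4), then delta=-5, then (idx=5), then delta=-6, then (idx=6), then delta=-6, then (idx=7), then delta=-5, then count=-42, then returns 42
verdict: not equivalent; witness: base=0, step=-1


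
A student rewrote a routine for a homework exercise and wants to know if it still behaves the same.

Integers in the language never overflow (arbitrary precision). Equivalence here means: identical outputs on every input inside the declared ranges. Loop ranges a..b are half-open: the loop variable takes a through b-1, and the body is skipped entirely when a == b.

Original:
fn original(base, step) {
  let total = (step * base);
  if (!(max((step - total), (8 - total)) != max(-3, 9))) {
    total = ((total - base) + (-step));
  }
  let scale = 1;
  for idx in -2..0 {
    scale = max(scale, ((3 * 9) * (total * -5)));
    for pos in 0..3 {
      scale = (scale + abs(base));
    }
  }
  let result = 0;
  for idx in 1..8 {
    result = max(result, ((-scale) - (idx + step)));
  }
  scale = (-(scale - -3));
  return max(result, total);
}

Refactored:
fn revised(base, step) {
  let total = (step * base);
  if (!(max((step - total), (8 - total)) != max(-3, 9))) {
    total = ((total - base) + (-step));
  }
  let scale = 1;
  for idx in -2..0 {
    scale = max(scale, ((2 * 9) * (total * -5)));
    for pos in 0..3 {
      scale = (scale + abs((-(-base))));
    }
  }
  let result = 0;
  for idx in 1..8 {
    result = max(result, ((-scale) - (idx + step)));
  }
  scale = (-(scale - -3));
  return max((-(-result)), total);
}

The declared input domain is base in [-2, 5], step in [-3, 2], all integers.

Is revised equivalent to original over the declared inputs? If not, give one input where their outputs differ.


Equivalent. The edit looks behavioral (`3` became `2`), but over these ranges it never changes the outcome.
Sweeping the whole domain (48 inputs) finds no disagreement.
Spot check at base=4, step=2 — original: total := 8 | (!(max((step - total), (8 - total)) != max(-3, 9))): false | scale := 1 | iter idx=-2: | scale := 1 | iter pos=0: | scale := 5 | iter pos=1: | scale := 9 | iter pos=2: | scale := 13 | iter idx=-1: | scale := 13 | iter pos=0: | scale := 17 | iter pos=1: | scale := 21 | iter pos=2: | scale := 25 | result := 0 | iter idx=1: | result := 0 | iter idx=2: | result := 0 | iter idx=3: | result := 0 | iter idx=4: | result := 0 | iter idx=5: | result := 0 | iter idx=6: | result := 0 | iter idx=7: | result := 0 | scale := -28 | result 8. revised: total := 8 | (!(max((step - total), (8 - total)) != max(-3, 9))): false | scale := 1 | iter idx=-2: | scale := 1 | iter pos=0: | scale := 5 | iter pos=1: | scale := 9 | iter pos=2: | scale := 13 | iter idx=-1: | scale := 13 | iter pos=0: | scale := 17 | iter pos=1: | scale := 21 | iter pos=2: | scale := 25 | result := 0 | iter idx=1: | result := 0 | iter idx=2: | result := 0 | iter idx=3: | result := 0 | iter idx=4: | result := 0 | iter idx=5: | result := 0 | iter idx=6: | result := 0 | iter idx=7: | result := 0 | scale := -28 | result 8. Both give 8.
verdict: equivalent


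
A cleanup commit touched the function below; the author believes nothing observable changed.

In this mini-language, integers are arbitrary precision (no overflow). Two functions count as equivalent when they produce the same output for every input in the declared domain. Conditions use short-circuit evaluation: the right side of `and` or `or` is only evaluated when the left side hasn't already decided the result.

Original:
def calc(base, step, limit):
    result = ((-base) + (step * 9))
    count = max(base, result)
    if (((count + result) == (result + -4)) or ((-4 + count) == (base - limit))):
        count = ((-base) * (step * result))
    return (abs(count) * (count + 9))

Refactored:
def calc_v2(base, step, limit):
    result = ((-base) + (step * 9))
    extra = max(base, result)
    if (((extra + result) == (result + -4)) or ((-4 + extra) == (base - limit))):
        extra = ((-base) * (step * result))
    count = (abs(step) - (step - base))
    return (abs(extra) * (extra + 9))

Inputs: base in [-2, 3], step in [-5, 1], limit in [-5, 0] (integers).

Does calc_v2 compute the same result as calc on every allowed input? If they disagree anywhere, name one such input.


Comparing the listings, the differences include: local variable names differ; and statement counts differ; and min/max/abs usage differs; and arithmetic usage differs.
One worked example (base=3, step=-3, limit=-4) — calc: result=-30, then count=3, then (((count + result) == (result + -4)) or ((-4 + count) == (base - limit))) is false, then returns 36; calc_v2: result=-30, then extra=3, then (((extra + result) == (result + -4)) or ((-4 + extra) == (base - limit))) is false, then count=9, then returns 36; agreement on 36.
Checked all 252 inputs in the declared domain: the outputs agree on every one.
verdict: equivalent


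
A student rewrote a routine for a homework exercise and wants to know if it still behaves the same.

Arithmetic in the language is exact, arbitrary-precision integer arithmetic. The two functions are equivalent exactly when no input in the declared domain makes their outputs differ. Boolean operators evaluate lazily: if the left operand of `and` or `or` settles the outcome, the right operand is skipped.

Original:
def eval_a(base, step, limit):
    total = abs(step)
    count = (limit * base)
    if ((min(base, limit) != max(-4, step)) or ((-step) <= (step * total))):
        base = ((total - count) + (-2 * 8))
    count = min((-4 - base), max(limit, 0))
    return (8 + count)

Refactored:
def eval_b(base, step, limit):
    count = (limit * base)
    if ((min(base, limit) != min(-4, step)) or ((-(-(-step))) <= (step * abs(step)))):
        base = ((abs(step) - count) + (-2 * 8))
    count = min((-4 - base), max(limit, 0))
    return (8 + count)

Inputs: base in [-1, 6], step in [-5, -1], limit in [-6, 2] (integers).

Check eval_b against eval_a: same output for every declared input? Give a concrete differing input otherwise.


Run the pair on base=-1, step=-5, limit=-5.
eval_a: total becomes 5; next count becomes 5; next ((min(base, limit) != max(-4, step)) or ((-step) <= (step * total))) evaluates to true; next base becomes -16; next count becomes 0; next final value 8
eval_b: count becomes 5; next ((min(base, limit) != min(-4, step)) or ((-(-(-step))) <= (step * abs(step)))) evaluates to false; next count becomes -3; next final value 5
8 against 5: the behavior changed.
verdict: not equivalent; witness: base=-1, step=-5, limit=-5


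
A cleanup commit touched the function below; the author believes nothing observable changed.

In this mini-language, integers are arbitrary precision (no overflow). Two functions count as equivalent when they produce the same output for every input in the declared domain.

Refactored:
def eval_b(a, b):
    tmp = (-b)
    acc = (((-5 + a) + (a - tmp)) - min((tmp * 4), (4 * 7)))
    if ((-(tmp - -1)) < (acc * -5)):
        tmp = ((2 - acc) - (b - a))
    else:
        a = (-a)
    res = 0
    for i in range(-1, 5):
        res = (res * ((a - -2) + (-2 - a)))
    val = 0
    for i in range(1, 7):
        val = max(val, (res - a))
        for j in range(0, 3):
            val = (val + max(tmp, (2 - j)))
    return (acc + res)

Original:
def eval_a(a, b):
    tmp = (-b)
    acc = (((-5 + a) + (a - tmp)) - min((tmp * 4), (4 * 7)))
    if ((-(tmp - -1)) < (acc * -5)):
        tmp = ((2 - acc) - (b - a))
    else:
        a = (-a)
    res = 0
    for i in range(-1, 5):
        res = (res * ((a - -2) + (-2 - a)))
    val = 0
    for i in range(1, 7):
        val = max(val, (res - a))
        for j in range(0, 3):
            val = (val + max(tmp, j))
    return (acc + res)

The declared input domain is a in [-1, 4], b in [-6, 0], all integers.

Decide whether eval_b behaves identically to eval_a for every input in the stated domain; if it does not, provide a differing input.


Side by side, the visible changes include: arithmetic usage differs, and constant usage differs.
As a probe, take a=0, b=-2: eval_a runs tmp becomes 2; next acc becomes -15; next ((-(tmp - -1)) < (acc * -5)) evaluates to true; next tmp becomes 19; next res becomes 0; next at i=-1:; next res becomes 0; next at i=0:; next res becomes 0; next at i=1:; next res becomes 0; next at i=2:; next res becomes 0; next at i=3:; next res becomes 0; next at i=4:; next res becomes 0; next val becomes 0; next at i=1:; next val becomes 0; next at j=0:; next val becomes 19; next at j=1:; next val becomes 38; next at j=2:; next val becomes 57; next at i=2:; next val becomes 57; next at j=0:; next val becomes 76; next at j=1:; next val becomes 95; next at j=2:; next val becomes 114; next at i=3:; next val becomes 114; next at j=0:; next val becomes 133; next at j=1:; next val becomes 152; next at j=2:; next val becomes 171; next at i=4:; next val becomes 171; next at j=0:; next val becomes 190; next at j=1:; next val becomes 209; next at j=2:; next val becomes 228; next at i=5:; next val becomes 228; next at j=0:; next val becomes 247; next at j=1:; next val becomes 266; next at j=2:; next val becomes 285; next at i=6:; next val becomes 285; next at j=0:; next val becomes 304; next at j=1:; next val becomes 323; next at j=2:; next val becomes 342; next final value -15; eval_b runs tmp becomes 2; next acc becomes -15; next ((-(tmp - -1)) < (acc * -5)) evaluates to true; next tmp becomes 19; next res becomes 0; next at i=-1:; next res becomes 0; next at i=0:; next res becomes 0; next at i=1:; next res becomes 0; next at i=2:; next res becomes 0; next at i=3:; next res becomes 0; next at i=4:; next res becomes 0; next val becomes 0; next at i=1:; next val becomes 0; next at j=0:; next val becomes 19; next at j=1:; next val becomes 38; next at j=2:; next val becomes 57; next at i=2:; next val becomes 57; next at j=0:; next val becomes 76; next at j=1:; next val becomes 95; next at j=2:; next val becomes 114; next at i=3:; next val becomes 114; next at j=0:; next val becomes 133; next at j=1:; next val becomes 152; next at j=2:; next val becomes 171; next at i=4:; next val becomes 171; next at j=0:; next val becomes 190; next at j=1:; next val becomes 209; next at j=2:; next val becomes 228; next at i=5:; next val becomes 228; next at j=0:; next val becomes 247; next at j=1:; next val becomes 266; next at j=2:; next val becomes 285; next at i=6:; next val becomes 285; next at j=0:; next val becomes 304; next at j=1:; next val becomes 323; next at j=2:; next val becomes 342; next final value -15; both end at -15.
Checked all 42 inputs in the declared domain: the outputs agree on every one.
verdict: equivalent


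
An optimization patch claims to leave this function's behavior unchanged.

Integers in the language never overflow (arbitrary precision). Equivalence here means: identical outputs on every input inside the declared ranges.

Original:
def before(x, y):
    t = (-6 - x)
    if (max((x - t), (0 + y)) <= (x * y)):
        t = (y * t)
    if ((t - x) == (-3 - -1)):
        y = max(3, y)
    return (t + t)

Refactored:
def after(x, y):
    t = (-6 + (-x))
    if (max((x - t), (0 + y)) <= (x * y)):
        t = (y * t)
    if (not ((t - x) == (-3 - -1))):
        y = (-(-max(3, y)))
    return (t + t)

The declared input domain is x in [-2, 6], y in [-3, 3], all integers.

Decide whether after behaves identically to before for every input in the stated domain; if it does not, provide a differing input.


The suspicious-looking change has no observable effect anywhere in the declared ranges.
Spot check at x=6, y=-2 — before: t=-12, then (max((x - t), (0 + y)) <= (x * y)) is false, then ((t - x) == (-3 - -1)) is false, then returns -24. after: t=-12, then (max((x - t), (0 + y)) <= (x * y)) is false, then (not ((t - x) == (-3 - -1))) is true, then y=3, then returns -24. Both give -24.
An exhaustive pass over the 63 declared inputs shows identical outputs.
verdict: equivalent


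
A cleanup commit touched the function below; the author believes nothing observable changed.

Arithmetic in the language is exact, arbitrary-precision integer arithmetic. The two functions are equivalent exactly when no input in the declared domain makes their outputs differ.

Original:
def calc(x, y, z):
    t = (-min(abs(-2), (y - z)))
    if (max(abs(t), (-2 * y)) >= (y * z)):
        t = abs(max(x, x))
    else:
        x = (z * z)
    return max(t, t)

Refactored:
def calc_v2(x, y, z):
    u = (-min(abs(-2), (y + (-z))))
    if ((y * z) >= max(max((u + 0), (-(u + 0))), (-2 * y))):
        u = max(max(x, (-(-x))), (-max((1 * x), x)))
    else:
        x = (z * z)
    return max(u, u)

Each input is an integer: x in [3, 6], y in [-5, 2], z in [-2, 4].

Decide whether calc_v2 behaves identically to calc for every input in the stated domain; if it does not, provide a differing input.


Consider the input x=3, y=-5, z=-1.
calc: t becomes 4; next (max(abs(t), (-2 * y)) >= (y * z)) evaluates to true; next t becomes 3; next final value 3
calc_v2: u becomes 4; next ((y * z) >= max(max((u + 0), (-(u + 0))), (-2 * y))) evaluates to false; next x becomes 1; next final value 4
3 and 4 differ, so these are not the same function on this domain.
verdict: not equivalent; witness: x=3, y=-5, z=-1


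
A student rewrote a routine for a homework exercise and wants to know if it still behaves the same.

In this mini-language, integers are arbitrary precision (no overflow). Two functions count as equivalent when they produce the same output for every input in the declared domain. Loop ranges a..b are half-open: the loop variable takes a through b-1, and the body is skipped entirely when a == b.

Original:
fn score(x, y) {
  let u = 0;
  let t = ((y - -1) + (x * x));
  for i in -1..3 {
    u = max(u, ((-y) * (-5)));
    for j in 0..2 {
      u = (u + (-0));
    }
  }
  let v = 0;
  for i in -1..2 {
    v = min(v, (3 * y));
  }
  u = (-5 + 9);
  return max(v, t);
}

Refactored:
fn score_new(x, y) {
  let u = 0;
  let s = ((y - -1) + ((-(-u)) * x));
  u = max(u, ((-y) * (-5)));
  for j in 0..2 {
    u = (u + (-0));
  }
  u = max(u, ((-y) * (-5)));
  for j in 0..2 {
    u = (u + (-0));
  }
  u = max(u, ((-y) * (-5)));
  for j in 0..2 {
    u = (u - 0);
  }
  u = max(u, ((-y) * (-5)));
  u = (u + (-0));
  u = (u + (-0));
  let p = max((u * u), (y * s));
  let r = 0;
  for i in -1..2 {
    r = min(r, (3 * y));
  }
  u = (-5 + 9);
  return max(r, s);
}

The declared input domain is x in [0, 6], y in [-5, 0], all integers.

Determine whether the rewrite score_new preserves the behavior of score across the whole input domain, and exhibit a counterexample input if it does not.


At x=1, y=-5: score gives -3, score_new gives -4.
verdict: not equivalent; witness: x=1, y=-5


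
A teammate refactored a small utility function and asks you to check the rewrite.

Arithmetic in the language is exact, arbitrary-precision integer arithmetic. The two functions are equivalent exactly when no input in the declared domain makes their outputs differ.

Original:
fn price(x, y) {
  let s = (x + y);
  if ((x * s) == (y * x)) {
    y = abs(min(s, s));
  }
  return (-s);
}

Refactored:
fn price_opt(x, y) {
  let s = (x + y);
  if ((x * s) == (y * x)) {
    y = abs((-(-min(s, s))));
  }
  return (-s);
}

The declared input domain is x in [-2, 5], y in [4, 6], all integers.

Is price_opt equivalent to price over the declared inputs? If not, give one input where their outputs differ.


The two versions differ — the changes include same computation, different form.
Spot check at x=5, y=6 — price: s becomes 11; next ((x * s) == (y * x)) evaluates to false; next final value -11. price_opt: s becomes 11; next ((x * s) == (y * x)) evaluates to false; next final value -11. Both give -11.
Across all 24 domain points the two functions coincide.
verdict: equivalent


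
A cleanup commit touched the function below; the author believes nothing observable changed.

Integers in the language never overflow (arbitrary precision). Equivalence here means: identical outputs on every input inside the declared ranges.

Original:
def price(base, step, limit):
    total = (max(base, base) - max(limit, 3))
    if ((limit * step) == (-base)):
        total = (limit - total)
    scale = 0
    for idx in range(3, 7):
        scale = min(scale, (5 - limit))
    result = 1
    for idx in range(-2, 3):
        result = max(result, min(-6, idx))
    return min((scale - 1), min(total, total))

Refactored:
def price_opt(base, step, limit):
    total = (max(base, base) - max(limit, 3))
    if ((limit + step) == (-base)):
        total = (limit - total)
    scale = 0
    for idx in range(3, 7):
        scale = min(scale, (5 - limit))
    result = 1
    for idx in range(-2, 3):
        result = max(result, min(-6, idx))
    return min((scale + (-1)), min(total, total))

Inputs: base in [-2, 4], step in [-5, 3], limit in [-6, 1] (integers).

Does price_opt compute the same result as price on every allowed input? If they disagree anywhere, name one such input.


Try base=-2, step=-2, limit=-1.
price: total becomes -5; next ((limit * step) == (-base)) evaluates to true; next total becomes 4; next scale becomes 0; next at idx=3:; next scale becomes 0; next at idx=4:; next scale becomes 0; next at idx=5:; next scale becomes 0; next at idx=6:; next scale becomes 0; next result becomes 1; next at idx=-2:; next result becomes 1; next at idx=-1:; next result becomes 1; next at idx=0:; next result becomes 1; next at idx=1:; next result becomes 1; next at idx=2:; next result becomes 1; next final value -1
price_opt: total becomes -5; next ((limit + step) == (-base)) evaluates to false; next scale becomes 0; next at idx=3:; next scale becomes 0; next at idx=4:; next scale becomes 0; next at idx=5:; next scale becomes 0; next at idx=6:; next scale becomes 0; next result becomes 1; next at idx=-2:; next result becomes 1; next at idx=-1:; next result becomes 1; next at idx=0:; next result becomes 1; next at idx=1:; next result becomes 1; next at idx=2:; next result becomes 1; next final value -5
-1 against -5: the behavior changed.
verdict: not equivalent; witness: base=-2, step=-2, limit=-1


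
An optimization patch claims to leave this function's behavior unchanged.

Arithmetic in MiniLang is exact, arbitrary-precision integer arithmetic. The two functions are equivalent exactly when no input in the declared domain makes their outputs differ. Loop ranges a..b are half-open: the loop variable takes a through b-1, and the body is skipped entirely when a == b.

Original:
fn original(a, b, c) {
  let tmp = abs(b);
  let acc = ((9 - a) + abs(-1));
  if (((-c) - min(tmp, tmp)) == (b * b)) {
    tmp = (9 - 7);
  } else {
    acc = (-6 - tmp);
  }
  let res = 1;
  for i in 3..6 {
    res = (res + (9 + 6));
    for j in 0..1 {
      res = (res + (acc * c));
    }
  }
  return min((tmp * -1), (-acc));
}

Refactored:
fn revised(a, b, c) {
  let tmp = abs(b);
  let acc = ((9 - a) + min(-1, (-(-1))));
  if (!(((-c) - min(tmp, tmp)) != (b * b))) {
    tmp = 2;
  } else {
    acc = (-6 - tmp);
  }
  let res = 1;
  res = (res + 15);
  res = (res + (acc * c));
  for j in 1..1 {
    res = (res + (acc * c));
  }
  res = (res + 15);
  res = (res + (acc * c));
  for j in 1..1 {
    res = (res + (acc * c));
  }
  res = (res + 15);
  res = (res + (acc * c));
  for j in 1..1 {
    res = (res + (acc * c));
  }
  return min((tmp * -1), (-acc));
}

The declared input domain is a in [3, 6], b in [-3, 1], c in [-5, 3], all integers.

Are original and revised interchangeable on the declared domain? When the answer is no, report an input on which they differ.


Evaluate both at a=3, b=-1, c=-2.
original: tmp = 1; acc = 7; (((-c) - min(tmp, tmp)) == (b * b)) -> true; tmp = 2; res = 1; [i=3]; res = 16; [j=0]; res = 2; [i=4]; res = 17; [j=0]; res = 3; [i=5]; res = 18; [j=0]; res = 4; return -7
revised: tmp = 1; acc = 5; (!(((-c) - min(tmp, tmp)) != (b * b))) -> true; tmp = 2; res = 1; res = 16; res = 6; the j loop: no iterations; res = 21; res = 11; the j loop: no iterations; res = 26; res = 16; the j loop: no iterations; return -5
-7 and -5 differ, so these are not the same function on this domain.
verdict: not equivalent; witness: a=3, b=-1, c=-2


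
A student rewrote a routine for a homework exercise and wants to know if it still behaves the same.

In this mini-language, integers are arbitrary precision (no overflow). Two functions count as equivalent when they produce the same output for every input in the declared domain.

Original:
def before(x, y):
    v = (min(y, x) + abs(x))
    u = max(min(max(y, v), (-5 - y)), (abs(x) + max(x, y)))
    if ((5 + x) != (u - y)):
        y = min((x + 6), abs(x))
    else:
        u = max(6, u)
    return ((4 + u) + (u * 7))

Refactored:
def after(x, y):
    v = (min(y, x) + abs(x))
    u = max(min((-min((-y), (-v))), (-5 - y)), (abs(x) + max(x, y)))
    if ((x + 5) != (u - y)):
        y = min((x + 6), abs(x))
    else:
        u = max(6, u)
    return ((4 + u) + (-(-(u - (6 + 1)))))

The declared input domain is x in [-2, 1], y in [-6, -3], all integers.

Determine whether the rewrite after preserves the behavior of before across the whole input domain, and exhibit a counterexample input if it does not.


There is a counterexample at x=-2, y=-6: 4 on one side, -3 on the other.
before: v becomes -4; next u becomes 0; next ((5 + x) != (u - y)) evaluates to true; next y becomes 2; next final value 4
after: v becomes -4; next u becomes 0; next ((x + 5) != (u - y)) evaluates to true; next y becomes 2; next final value -3
verdict: not equivalent; witness: x=-2, y=-6


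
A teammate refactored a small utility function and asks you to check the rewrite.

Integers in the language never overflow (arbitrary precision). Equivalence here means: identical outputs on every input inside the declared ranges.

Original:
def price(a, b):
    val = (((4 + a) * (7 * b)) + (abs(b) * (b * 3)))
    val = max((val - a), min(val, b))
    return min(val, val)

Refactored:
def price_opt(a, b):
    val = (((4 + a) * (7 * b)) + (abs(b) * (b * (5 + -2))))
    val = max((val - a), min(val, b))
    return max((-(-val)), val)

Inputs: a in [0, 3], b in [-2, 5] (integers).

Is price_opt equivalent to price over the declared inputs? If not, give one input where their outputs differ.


One difference looks behavioral, but it never changes the outcome for any declared input.
Spot check at a=3, b=2 — price: val := 110 | val := 107 | result 107. price_opt: val := 110 | val := 107 | result 107. Both give 107.
Every one of the 32 inputs gives matching results.
verdict: equivalent


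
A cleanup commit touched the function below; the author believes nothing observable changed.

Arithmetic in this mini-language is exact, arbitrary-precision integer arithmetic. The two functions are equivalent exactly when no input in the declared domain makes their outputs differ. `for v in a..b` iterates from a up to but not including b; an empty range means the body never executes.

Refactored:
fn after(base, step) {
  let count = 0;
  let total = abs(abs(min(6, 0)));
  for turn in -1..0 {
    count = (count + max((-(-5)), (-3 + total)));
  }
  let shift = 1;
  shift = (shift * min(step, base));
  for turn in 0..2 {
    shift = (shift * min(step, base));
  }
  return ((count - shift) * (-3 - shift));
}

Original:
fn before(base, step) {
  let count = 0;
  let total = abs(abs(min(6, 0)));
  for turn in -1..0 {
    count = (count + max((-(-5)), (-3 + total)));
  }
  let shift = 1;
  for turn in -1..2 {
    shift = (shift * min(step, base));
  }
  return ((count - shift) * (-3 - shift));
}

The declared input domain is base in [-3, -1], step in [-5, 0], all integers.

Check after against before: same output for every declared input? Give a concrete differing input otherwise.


Differences: arithmetic usage differs, and loop structure differs, and min/max/abs usage differs, and statement counts differ — yet all 18 inputs agree.
verdict: equivalent


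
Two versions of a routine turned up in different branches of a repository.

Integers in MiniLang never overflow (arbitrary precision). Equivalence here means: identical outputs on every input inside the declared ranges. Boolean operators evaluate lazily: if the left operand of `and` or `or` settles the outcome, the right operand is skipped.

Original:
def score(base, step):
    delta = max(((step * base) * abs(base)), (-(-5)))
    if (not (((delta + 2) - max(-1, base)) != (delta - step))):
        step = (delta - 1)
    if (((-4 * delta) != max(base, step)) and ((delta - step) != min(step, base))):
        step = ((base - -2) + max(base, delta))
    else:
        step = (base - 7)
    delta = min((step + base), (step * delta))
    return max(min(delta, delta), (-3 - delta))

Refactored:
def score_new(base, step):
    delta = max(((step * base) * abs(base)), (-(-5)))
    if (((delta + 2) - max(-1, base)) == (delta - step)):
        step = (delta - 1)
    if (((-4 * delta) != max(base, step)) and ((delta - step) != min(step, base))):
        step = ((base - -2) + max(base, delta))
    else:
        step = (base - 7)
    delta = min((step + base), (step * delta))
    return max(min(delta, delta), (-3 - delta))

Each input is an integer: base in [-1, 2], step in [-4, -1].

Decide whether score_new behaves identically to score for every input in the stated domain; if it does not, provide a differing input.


Changes here: boolean connective usage differs; comparison usage differs; the full 16-point sweep finds no disagreement.
verdict: equivalent


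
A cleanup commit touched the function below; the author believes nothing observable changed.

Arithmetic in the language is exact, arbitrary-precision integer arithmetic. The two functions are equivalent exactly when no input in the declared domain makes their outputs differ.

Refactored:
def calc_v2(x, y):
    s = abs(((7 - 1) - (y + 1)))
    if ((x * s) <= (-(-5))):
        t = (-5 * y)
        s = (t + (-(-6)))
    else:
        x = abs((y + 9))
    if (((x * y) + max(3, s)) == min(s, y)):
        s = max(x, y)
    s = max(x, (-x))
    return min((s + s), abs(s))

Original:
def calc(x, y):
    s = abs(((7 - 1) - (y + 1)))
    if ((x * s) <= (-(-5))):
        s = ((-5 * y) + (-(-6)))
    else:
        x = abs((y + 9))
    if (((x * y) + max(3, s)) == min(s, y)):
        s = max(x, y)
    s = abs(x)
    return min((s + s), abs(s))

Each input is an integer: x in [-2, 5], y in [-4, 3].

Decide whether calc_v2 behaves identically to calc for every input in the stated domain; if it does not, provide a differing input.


Side by side, the visible changes include: statement counts differ, and min/max/abs usage differs, and local variable names differ.
One worked example (x=2, y=2) — calc: s := 3 | ((x * s) <= (-(-5))): false | x := 11 | (((x * y) + max(3, s)) == min(s, y)): false | s := 11 | result 11; calc_v2: s := 3 | ((x * s) <= (-(-5))): false | x := 11 | (((x * y) + max(3, s)) == min(s, y)): false | s := 11 | result 11; agreement on 11.
Checked all 64 inputs in the declared domain: the outputs agree on every one.
verdict: equivalent
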